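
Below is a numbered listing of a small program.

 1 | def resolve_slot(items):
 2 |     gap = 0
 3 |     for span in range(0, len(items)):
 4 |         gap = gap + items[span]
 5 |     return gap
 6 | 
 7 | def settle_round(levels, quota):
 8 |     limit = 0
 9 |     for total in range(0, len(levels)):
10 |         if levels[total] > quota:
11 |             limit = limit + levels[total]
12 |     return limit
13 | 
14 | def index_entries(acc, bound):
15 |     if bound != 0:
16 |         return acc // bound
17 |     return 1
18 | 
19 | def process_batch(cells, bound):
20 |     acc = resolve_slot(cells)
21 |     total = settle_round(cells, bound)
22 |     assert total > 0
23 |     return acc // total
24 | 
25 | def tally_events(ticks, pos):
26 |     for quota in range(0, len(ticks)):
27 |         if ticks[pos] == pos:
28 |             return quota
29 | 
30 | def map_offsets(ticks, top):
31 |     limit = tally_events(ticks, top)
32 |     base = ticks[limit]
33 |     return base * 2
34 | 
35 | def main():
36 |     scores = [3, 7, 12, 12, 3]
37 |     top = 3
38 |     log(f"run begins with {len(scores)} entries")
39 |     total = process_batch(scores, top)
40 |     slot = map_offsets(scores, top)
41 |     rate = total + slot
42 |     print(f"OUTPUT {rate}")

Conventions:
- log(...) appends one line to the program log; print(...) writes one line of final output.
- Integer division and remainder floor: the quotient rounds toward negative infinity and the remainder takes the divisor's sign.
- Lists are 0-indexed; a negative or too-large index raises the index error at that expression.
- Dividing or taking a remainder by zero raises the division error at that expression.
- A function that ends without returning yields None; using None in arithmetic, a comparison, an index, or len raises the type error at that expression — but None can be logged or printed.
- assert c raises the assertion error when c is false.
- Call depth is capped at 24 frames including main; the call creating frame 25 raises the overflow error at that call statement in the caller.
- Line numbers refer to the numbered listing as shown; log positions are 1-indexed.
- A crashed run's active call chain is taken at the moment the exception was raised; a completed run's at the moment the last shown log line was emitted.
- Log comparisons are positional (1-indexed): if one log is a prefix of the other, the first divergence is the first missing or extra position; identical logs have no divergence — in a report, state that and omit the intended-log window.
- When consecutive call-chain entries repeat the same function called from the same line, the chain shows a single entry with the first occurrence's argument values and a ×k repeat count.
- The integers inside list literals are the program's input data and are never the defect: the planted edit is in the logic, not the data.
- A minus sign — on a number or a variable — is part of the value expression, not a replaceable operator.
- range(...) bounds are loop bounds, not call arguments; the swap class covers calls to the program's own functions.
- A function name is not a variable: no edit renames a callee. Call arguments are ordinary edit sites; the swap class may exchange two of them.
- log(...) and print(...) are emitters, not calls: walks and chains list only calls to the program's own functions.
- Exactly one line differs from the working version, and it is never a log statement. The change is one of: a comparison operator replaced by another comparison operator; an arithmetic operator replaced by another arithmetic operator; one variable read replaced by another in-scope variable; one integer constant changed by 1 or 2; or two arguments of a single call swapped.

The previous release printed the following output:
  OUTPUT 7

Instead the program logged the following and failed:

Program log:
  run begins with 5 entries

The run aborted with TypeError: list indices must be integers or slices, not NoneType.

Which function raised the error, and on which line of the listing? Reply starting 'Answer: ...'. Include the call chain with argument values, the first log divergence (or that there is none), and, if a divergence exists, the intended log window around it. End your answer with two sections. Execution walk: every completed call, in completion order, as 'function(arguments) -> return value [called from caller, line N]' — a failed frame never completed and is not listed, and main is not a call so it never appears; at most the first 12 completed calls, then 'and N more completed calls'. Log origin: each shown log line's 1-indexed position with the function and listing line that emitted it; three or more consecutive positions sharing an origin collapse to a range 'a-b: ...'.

Answer: the error was raised in map_offsets, line 32.
The tell: No log line differs; the crash is the first visible symptom.
Call chain: main -> map_offsets([3, 7, 12, 12, 3], 3) (called at line 40).
First divergence: there is none — every log position agrees.
Execution walk:
  resolve_slot([3, 7, 12, 12, 3]) -> 37  [called from process_batch, line 20]
  settle_round([3, 7, 12, 12, 3], 3) -> 31  [called from process_batch, line 21]
  process_batch([3, 7, 12, 12, 3], 3) -> 1  [called from main, line 39]
  tally_events([3, 7, 12, 12, 3], 3) -> None  [called from map_offsets, line 31]
Log origins:
  1 — main, line 38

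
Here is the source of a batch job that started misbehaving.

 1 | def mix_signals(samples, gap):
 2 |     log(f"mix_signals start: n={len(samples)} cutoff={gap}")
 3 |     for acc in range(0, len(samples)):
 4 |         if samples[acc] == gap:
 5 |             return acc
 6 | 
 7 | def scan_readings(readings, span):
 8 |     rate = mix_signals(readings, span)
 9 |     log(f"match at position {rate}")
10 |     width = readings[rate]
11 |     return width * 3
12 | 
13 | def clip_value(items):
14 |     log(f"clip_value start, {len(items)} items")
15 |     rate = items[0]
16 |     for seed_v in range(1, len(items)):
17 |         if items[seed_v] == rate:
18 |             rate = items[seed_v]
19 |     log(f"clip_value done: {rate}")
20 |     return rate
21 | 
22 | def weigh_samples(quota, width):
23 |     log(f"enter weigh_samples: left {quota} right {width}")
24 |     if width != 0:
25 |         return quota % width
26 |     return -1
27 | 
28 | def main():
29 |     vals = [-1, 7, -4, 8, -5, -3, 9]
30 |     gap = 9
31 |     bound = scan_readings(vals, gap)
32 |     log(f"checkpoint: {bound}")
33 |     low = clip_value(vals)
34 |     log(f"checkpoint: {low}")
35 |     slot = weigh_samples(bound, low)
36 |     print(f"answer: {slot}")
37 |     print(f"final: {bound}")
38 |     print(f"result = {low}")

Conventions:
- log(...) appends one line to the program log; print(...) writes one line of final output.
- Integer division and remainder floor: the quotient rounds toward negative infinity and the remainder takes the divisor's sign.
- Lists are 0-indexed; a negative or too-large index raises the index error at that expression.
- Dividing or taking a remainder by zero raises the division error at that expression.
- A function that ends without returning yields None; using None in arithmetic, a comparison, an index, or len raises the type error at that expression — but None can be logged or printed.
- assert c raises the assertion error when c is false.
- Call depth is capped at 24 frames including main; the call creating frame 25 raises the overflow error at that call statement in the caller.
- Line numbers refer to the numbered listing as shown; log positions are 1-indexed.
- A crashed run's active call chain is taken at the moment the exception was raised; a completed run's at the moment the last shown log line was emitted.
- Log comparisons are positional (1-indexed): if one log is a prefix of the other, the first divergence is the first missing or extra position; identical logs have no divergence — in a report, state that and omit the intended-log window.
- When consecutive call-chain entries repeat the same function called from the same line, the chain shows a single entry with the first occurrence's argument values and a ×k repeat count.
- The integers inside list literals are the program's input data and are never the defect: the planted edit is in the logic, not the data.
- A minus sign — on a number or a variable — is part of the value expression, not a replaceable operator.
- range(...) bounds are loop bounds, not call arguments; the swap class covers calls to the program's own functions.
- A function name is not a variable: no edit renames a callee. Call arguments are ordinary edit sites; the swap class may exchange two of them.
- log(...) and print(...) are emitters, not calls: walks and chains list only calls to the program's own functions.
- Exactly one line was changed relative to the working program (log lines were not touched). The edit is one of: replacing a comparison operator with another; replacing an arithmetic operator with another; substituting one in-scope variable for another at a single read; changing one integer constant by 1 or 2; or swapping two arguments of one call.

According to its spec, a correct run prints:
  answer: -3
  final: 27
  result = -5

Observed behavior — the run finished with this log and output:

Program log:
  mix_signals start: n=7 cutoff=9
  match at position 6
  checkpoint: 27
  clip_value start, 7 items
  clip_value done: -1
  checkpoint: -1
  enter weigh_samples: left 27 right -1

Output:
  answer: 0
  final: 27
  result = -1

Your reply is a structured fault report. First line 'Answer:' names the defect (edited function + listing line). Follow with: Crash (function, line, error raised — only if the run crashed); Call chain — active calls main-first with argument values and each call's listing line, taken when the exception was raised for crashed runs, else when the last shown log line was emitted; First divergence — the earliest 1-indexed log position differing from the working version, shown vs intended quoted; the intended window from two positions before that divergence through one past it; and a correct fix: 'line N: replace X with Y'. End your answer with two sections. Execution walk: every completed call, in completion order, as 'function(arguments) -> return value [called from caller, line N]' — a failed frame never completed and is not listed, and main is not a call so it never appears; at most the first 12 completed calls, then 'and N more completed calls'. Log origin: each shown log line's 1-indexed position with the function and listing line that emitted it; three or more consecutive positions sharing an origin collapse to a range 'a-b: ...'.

Answer: the defect is in clip_value at line 17.
Key fact: At log position 5 the runs split — shown 'clip_value done: -1', but the working version logs 'clip_value done: -5'.
Call chain: main -> weigh_samples(27, -1) (called at line 35).
First divergence: position 5 — shown 'clip_value done: -1', intended 'clip_value done: -5'.
Intended log window:
  3: checkpoint: 27
  4: clip_value start, 7 items
  5: clip_value done: -5
  6: checkpoint: -5
Execution walk:
  mix_signals([-1, 7, -4, 8, -5, -3, 9], 9) -> 6  [called from scan_readings, line 8]
  scan_readings([-1, 7, -4, 8, -5, -3, 9], 9) -> 27  [called from main, line 31]
  clip_value([-1, 7, -4, 8, -5, -3, 9]) -> -1  [called from main, line 33]
  weigh_samples(27, -1) -> 0  [called from main, line 35]
Origin of each log line:
  1: emitted by mix_signals (line 2)
  2: emitted by scan_readings (line 9)
  3: emitted by main (line 32)
  4: emitted by clip_value (line 14)
  5: emitted by clip_value (line 19)
  6: emitted by main (line 34)
  7: emitted by weigh_samples (line 23)
A correct fix: line 17: replace `==` with `<`.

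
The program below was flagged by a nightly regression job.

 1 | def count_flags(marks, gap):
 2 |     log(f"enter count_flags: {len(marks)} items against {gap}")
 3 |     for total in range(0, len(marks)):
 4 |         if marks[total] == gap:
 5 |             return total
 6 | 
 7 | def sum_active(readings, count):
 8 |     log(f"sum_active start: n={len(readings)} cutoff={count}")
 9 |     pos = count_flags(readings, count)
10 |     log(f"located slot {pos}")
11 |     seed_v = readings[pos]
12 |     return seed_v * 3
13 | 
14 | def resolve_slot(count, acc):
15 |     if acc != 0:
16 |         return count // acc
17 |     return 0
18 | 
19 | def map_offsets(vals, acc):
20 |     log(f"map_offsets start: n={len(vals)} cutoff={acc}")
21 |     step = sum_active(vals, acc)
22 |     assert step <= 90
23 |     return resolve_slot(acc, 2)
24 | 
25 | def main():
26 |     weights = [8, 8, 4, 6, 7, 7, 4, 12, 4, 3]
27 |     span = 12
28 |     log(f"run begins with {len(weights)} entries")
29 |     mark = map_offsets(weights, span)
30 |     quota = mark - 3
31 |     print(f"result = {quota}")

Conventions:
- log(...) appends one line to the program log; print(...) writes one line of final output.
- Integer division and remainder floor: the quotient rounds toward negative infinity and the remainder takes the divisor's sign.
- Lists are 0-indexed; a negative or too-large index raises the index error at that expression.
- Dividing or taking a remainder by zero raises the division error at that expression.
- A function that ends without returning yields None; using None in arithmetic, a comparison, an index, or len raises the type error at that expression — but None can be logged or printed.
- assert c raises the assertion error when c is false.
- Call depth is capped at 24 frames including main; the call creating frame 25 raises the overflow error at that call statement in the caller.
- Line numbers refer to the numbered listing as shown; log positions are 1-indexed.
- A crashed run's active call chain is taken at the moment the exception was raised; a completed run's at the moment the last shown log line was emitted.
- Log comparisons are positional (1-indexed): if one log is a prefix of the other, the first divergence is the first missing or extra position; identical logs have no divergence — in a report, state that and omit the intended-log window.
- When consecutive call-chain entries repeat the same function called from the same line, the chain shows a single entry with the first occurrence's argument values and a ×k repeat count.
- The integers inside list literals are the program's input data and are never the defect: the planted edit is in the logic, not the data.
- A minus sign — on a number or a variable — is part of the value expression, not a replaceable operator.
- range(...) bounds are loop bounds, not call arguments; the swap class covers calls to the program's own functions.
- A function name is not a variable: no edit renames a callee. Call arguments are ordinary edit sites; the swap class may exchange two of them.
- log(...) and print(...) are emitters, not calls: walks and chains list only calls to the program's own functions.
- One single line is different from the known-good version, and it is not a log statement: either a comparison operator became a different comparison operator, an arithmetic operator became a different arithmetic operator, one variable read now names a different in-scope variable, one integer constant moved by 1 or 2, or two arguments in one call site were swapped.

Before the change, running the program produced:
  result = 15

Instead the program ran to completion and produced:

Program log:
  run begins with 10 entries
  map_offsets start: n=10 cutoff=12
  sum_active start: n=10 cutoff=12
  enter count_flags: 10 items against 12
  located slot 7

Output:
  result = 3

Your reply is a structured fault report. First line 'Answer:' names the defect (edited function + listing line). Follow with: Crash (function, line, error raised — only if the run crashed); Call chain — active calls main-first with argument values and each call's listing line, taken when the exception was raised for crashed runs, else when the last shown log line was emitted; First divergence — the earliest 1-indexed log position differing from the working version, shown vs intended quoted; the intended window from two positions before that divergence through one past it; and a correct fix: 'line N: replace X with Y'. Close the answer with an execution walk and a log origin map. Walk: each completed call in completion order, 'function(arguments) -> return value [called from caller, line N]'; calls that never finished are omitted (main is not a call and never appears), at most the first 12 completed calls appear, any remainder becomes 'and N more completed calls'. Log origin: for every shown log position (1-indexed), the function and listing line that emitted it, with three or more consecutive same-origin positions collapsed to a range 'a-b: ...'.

Answer: the defect is in map_offsets at line 23.
Core observation: The two runs log identically and part ways only at the printed values.
Call chain: main -> map_offsets([8, 8, 4, 6, 7, 7, 4, 12, 4, 3], 12) (called at line 29) -> sum_active([8, 8, 4, 6, 7, 7, 4, 12, 4, 3], 12) (called at line 21).
First divergence: none — the logs agree in full.
Execution walk:
  count_flags([8, 8, 4, 6, 7, 7, 4, 12, 4, 3], 12) -> 7  [called from sum_active, line 9]
  sum_active([8, 8, 4, 6, 7, 7, 4, 12, 4, 3], 12) -> 36  [called from map_offsets, line 21]
  resolve_slot(12, 2) -> 6  [called from map_offsets, line 23]
  map_offsets([8, 8, 4, 6, 7, 7, 4, 12, 4, 3], 12) -> 6  [called from main, line 29]
Origin of each log line:
  1: from main, line 28
  2: from map_offsets, line 20
  3: from sum_active, line 8
  4: from count_flags, line 2
  5: from sum_active, line 10
A correct fix: line 23: replace `acc` with `step`.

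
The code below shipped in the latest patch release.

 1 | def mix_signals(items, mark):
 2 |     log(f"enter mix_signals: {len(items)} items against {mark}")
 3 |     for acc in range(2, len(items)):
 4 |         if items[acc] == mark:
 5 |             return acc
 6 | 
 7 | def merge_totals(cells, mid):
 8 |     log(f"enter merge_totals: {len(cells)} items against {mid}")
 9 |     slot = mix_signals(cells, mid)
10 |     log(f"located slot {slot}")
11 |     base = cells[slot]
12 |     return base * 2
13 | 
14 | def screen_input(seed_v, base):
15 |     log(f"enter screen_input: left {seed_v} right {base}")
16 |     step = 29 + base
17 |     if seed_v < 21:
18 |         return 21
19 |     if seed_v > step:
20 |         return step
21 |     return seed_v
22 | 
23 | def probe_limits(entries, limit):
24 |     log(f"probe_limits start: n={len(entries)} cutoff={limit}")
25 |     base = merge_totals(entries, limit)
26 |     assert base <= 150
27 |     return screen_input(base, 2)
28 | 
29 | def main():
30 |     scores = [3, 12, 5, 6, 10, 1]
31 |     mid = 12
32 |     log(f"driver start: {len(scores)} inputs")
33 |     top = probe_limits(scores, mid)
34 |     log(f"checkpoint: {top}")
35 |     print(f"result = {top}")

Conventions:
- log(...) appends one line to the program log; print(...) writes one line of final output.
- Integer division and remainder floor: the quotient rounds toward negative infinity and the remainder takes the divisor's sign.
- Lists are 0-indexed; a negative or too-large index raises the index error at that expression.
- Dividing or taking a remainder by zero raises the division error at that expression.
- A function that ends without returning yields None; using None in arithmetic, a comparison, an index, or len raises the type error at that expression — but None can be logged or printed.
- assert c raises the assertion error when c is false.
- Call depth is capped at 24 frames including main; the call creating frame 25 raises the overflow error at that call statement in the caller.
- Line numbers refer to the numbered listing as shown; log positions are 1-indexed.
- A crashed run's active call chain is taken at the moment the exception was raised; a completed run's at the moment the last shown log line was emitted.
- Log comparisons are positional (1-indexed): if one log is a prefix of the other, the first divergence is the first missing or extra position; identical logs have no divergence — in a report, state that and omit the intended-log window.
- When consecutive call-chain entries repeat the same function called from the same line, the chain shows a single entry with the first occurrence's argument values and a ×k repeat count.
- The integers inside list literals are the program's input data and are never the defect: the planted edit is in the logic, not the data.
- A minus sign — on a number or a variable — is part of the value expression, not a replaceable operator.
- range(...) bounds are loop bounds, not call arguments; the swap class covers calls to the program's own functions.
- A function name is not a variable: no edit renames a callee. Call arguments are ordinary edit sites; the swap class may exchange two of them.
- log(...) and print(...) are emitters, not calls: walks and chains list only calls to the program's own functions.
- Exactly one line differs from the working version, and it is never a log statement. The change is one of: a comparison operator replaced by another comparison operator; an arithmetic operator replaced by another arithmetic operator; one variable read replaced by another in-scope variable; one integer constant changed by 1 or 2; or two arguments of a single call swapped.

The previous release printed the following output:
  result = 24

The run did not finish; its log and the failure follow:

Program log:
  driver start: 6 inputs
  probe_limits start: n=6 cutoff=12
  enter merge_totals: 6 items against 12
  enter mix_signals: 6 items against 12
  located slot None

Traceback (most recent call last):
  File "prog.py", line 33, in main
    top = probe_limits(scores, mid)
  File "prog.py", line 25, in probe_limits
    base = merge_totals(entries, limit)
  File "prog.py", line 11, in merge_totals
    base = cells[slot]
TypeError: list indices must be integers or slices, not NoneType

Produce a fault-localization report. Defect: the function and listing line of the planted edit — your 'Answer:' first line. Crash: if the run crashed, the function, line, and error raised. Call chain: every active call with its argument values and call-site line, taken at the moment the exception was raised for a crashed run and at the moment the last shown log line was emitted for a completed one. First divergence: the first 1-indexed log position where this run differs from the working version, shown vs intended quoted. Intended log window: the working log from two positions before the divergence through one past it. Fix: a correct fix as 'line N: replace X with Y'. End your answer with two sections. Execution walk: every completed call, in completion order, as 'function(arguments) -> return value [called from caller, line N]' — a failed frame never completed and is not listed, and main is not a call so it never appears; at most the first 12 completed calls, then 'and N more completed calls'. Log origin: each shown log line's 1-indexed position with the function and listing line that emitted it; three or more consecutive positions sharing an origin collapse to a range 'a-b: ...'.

Answer: the defect is in mix_signals at line 3.
The tell: At log position 5 the runs split — shown 'located slot None', but the working version logs 'located slot 1'.
Crash: merge_totals, line 11, TypeError.
Call chain: main -> probe_limits([3, 12, 5, 6, 10, 1], 12) (called at line 33) -> merge_totals([3, 12, 5, 6, 10, 1], 12) (called at line 25).
First divergence: at position 5 the run shows 'located slot None' where the working version logs 'located slot 1'.
Intended log window:
  3: enter merge_totals: 6 items against 12
  4: enter mix_signals: 6 items against 12
  5: located slot 1
  6: enter screen_input: left 24 right 2
Execution walk:
  mix_signals([3, 12, 5, 6, 10, 1], 12) -> None  [called from merge_totals, line 9]
Log origin:
  1 — main, line 32
  2 — probe_limits, line 24
  3 — merge_totals, line 8
  4 — mix_signals, line 2
  5 — merge_totals, line 10
A correct fix: line 3: replace `2` with `0`.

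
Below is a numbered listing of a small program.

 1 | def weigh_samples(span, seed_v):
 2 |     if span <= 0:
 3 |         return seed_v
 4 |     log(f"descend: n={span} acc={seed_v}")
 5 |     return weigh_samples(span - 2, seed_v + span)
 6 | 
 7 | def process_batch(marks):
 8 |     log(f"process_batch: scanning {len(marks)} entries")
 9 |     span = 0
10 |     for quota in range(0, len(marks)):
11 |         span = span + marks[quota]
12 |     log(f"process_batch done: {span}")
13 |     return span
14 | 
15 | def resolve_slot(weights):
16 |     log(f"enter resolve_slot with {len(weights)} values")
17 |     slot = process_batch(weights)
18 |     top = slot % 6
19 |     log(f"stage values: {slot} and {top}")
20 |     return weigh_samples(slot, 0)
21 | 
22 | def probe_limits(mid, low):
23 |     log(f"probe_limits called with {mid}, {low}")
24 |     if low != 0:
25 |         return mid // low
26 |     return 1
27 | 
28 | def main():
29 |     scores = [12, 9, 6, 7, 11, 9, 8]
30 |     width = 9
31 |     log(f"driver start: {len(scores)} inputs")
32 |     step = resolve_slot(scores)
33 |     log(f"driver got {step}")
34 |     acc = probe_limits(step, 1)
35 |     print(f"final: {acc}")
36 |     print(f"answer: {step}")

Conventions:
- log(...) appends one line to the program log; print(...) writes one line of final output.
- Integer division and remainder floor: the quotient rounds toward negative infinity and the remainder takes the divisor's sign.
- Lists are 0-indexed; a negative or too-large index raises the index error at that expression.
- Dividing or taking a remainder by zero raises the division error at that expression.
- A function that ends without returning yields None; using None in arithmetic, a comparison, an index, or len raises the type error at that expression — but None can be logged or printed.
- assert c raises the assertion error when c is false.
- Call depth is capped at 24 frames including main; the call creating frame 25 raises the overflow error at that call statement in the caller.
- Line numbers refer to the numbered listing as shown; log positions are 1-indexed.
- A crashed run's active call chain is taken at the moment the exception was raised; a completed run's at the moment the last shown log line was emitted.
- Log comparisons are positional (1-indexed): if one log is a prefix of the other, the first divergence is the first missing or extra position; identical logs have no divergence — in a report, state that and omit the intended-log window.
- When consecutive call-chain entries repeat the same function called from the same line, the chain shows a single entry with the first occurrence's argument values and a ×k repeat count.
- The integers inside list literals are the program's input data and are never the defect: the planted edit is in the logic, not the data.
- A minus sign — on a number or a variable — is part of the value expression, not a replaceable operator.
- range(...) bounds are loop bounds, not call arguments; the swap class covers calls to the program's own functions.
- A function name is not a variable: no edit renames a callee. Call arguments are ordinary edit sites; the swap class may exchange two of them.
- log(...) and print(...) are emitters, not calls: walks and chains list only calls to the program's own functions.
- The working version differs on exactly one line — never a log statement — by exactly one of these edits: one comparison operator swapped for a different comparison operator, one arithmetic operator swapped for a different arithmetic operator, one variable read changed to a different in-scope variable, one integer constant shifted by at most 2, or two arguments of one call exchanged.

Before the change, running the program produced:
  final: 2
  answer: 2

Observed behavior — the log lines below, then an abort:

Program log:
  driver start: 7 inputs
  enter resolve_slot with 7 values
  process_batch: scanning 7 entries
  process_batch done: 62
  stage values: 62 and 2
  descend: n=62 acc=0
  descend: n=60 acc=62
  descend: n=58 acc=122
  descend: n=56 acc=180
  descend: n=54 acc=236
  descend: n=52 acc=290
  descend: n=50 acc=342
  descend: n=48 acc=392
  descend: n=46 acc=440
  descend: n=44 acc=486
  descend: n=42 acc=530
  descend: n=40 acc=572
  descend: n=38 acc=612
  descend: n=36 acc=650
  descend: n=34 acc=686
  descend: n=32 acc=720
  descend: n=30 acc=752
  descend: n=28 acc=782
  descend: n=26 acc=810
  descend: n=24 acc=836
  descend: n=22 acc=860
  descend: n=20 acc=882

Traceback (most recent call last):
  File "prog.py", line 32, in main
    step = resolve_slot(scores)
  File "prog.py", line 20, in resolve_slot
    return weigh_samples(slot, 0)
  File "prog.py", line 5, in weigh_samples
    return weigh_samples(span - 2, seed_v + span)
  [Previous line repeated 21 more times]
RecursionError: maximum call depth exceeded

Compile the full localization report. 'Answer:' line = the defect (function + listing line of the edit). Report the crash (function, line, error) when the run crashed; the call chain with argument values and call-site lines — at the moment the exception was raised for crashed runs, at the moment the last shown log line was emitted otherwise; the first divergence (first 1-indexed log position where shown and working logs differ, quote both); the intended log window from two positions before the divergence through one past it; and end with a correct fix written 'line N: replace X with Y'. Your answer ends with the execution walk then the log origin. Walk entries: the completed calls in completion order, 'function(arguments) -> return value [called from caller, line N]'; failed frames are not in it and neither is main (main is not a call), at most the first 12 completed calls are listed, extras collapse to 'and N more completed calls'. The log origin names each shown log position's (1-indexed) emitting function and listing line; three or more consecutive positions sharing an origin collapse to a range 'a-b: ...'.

Answer: the defect is in resolve_slot at line 20.
Key observation: Everything matches until log position 6, which reads 'descend: n=62 acc=0' in place of 'descend: n=2 acc=0'.
Crash: weigh_samples, line 5, RecursionError.
Call chain: main -> resolve_slot([12, 9, 6, 7, 11, 9, 8]) (called at line 32) -> weigh_samples(62, 0) (called at line 20) -> weigh_samples(60, 62) (called at line 5) ×21.
First divergence: at position 6 the run shows 'descend: n=62 acc=0' where the working version logs 'descend: n=2 acc=0'.
Intended log window:
  4: process_batch done: 62
  5: stage values: 62 and 2
  6: descend: n=2 acc=0
  7: driver got 2
Execution walk:
  process_batch([12, 9, 6, 7, 11, 9, 8]) -> 62  [called from resolve_slot, line 17]
Log line origins:
  1: from main, line 31
  2: from resolve_slot, line 16
  3: from process_batch, line 8
  4: from process_batch, line 12
  5: from resolve_slot, line 19
  6-27: from weigh_samples, line 4
A correct fix: line 20: replace `slot` with `top`.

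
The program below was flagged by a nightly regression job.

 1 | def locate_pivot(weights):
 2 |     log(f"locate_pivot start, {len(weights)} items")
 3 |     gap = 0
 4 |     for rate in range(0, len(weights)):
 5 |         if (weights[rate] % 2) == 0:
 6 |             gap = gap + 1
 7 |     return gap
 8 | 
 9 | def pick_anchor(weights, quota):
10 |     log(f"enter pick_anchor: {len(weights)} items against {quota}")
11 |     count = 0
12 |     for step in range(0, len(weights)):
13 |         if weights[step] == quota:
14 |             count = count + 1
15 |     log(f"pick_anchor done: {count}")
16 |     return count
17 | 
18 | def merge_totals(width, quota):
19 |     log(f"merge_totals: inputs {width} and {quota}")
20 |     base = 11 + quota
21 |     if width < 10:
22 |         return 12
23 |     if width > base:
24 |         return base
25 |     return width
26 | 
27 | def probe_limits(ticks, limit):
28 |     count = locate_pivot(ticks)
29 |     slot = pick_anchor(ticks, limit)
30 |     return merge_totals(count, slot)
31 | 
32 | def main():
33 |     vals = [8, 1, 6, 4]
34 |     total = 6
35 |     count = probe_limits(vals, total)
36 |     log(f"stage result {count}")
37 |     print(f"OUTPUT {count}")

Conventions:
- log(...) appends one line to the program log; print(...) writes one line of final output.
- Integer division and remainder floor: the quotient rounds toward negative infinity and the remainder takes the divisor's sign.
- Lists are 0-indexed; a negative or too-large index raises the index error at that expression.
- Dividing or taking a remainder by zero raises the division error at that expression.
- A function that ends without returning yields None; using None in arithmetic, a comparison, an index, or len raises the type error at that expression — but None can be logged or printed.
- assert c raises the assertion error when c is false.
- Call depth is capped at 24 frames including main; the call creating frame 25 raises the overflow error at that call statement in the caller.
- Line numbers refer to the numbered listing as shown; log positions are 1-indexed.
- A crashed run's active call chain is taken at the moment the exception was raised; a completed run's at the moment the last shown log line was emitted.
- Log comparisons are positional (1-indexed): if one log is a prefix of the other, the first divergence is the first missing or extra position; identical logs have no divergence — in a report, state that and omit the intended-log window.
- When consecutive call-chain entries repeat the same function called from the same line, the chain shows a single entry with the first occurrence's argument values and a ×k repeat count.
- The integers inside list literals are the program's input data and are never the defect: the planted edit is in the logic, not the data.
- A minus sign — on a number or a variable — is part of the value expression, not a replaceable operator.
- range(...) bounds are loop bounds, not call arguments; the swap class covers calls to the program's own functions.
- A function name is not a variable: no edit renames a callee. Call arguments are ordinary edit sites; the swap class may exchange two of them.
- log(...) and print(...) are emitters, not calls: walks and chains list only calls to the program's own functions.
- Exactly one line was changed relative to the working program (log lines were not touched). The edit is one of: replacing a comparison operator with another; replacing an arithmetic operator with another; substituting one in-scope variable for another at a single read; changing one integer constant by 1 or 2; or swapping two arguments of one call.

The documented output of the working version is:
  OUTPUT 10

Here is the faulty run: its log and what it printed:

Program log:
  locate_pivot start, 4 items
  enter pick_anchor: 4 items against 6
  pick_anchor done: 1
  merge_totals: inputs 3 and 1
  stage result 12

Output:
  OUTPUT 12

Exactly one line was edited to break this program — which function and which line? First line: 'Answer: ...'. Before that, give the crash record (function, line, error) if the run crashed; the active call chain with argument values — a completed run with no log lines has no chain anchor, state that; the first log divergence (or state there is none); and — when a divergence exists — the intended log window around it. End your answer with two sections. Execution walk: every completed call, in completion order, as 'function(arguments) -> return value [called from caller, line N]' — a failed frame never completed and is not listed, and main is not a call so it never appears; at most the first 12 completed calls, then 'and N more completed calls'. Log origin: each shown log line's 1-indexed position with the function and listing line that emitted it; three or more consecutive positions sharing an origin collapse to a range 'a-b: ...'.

Answer: the defect is in merge_totals at line 22.
Key observation: At log position 5 the runs split — shown 'stage result 12', but the working version logs 'stage result 10'.
Call chain: main.
First divergence: position 5 — the shown line 'stage result 12' should read 'stage result 10'.
Intended log window:
  3: pick_anchor done: 1
  4: merge_totals: inputs 3 and 1
  5: stage result 10
Execution walk:
  locate_pivot([8, 1, 6, 4]) -> 3  [called from probe_limits, line 28]
  pick_anchor([8, 1, 6, 4], 6) -> 1  [called from probe_limits, line 29]
  merge_totals(3, 1) -> 12  [called from probe_limits, line 30]
  probe_limits([8, 1, 6, 4], 6) -> 12  [called from main, line 35]
Log origins:
  1: from locate_pivot, line 2
  2: from pick_anchor, line 10
  3: from pick_anchor, line 15
  4: from merge_totals, line 19
  5: from main, line 36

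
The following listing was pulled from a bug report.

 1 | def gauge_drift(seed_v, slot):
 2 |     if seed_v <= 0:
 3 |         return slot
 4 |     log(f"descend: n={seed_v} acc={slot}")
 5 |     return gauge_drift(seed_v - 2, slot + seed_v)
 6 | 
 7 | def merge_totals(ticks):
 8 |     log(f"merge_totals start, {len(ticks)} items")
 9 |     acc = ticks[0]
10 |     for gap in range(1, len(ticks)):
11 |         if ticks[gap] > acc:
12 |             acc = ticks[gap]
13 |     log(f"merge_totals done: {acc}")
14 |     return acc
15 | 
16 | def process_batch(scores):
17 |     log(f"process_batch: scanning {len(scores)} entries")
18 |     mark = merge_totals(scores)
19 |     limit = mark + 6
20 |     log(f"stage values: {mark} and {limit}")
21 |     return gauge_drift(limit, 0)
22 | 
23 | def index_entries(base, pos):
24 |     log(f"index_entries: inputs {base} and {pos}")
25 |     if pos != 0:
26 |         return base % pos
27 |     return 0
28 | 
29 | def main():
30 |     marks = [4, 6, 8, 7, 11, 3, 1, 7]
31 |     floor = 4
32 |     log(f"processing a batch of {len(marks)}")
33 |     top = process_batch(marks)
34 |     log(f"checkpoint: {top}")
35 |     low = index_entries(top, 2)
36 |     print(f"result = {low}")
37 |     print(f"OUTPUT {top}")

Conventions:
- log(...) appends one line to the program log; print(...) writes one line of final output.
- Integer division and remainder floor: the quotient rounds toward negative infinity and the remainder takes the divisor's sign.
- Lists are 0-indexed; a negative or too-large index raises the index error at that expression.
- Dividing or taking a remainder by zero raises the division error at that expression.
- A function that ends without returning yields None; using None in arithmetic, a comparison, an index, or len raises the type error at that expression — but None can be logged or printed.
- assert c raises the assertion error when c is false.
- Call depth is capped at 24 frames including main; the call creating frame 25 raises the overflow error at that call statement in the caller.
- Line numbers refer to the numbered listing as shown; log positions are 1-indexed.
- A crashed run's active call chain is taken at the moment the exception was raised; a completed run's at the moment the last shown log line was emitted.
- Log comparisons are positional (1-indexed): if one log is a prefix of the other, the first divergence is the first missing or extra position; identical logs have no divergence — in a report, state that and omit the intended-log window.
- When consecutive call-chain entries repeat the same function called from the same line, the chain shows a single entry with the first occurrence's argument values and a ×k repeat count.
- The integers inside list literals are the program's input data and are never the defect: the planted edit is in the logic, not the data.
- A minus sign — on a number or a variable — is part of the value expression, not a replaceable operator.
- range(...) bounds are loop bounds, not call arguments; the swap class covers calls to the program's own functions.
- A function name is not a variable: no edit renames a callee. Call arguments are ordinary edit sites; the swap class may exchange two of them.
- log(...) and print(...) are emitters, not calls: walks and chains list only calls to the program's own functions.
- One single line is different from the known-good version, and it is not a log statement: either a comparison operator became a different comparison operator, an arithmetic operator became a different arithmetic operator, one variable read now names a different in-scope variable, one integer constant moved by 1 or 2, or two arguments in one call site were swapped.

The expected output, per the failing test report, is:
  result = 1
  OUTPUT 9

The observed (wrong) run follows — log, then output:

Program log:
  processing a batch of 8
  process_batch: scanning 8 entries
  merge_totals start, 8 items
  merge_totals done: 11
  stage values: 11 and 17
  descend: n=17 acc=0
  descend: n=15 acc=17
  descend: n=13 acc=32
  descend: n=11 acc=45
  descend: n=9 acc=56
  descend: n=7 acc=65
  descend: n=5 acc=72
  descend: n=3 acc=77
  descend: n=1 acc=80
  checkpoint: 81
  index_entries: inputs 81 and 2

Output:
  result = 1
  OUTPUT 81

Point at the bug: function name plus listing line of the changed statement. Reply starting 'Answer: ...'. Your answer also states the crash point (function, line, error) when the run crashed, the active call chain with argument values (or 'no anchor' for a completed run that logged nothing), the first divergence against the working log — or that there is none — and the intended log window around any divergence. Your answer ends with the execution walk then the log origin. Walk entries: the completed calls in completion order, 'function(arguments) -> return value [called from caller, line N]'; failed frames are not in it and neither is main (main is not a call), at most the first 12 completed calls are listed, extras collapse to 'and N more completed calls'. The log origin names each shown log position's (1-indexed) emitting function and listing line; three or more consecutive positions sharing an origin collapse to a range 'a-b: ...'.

Answer: the defect is in process_batch at line 19.
Key fact: Log line 5 is where behavior first shows: 'stage values: 11 and 17' appears instead of 'stage values: 11 and 5'.
Call chain: main -> index_entries(81, 2) (called at line 35).
First divergence: position 5 — the shown line 'stage values: 11 and 17' should read 'stage values: 11 and 5'.
Intended log window:
  3: merge_totals start, 8 items
  4: merge_totals done: 11
  5: stage values: 11 and 5
  6: descend: n=5 acc=0
Execution walk:
  merge_totals([4, 6, 8, 7, 11, 3, 1, 7]) -> 11  [called from process_batch, line 18]
  gauge_drift(-1, 81) -> 81  [called from gauge_drift, line 5]
  gauge_drift(1, 80) -> 81  [called from gauge_drift, line 5]
  gauge_drift(3, 77) -> 81  [called from gauge_drift, line 5]
  gauge_drift(5, 72) -> 81  [called from gauge_drift, line 5]
  gauge_drift(7, 65) -> 81  [called from gauge_drift, line 5]
  gauge_drift(9, 56) -> 81  [called from gauge_drift, line 5]
  gauge_drift(11, 45) -> 81  [called from gauge_drift, line 5]
  gauge_drift(13, 32) -> 81  [called from gauge_drift, line 5]
  gauge_drift(15, 17) -> 81  [called from gauge_drift, line 5]
  gauge_drift(17, 0) -> 81  [called from process_batch, line 21]
  process_batch([4, 6, 8, 7, 11, 3, 1, 7]) -> 81  [called from main, line 33]
  ... and 1 more completed call
Log origins:
  1: emitted by main (line 32)
  2: emitted by process_batch (line 17)
  3: emitted by merge_totals (line 8)
  4: emitted by merge_totals (line 13)
  5: emitted by process_batch (line 20)
  6-14: emitted by gauge_drift (line 4)
  15: emitted by main (line 34)
  16: emitted by index_entries (line 24)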